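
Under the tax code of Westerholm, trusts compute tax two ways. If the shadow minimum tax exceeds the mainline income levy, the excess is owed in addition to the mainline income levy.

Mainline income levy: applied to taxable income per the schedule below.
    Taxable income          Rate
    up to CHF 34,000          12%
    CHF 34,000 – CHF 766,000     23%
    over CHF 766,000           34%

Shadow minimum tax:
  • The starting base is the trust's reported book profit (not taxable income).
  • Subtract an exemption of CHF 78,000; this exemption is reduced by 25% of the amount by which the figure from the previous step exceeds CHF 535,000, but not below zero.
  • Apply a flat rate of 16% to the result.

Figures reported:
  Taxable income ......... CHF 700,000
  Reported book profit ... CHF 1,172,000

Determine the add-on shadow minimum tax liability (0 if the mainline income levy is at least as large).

CHF 30,260

Mainline income levy:
  CHF 34,000 × 12% = CHF 4,080
  CHF 666,000 × 23% = CHF 153,180
  → CHF 157,260

Shadow minimum tax:
  Base (reported book profit): CHF 1,172,000
  Exemption: 25% × (CHF 1,172,000 − CHF 535,000) = CHF 159,250 ≥ CHF 78,000, so the exemption is fully phased out
  Base: CHF 1,172,000 − CHF 0 = CHF 1,172,000
  CHF 1,172,000 × 16% = CHF 187,520

Excess of shadow minimum tax over mainline income levy: CHF 187,520 − CHF 157,260 = CHF 30,260.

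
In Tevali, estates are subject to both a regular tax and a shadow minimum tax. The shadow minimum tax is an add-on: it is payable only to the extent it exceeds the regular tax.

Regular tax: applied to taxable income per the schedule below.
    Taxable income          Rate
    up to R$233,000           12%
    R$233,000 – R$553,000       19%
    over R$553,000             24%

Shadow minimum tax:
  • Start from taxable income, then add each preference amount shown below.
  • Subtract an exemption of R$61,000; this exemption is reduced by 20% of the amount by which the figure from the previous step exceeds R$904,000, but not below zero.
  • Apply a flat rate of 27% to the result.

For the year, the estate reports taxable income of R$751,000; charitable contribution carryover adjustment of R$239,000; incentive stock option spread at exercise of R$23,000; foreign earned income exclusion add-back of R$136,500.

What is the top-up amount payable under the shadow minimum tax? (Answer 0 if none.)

Shadow minimum tax:
  Adjusted income: R$751,000 + R$239,000 + R$23,000 + R$136,500 = R$1,149,500
  Exemption: R$61,000 − 20% × (R$1,149,500 − R$904,000) = R$61,000 − R$49,100 = R$11,900
  Base: R$1,149,500 − R$11,900 = R$1,137,600
  R$1,137,600 × 27% = R$307,152

Regular tax:
  R$233,000 × 12% = R$27,960
  R$320,000 × 19% = R$60,800
  R$198,000 × 24% = R$47,520
  → R$136,280

Excess of shadow minimum tax over regular tax: R$307,152 − R$136,280 = R$170,872.

R$170,872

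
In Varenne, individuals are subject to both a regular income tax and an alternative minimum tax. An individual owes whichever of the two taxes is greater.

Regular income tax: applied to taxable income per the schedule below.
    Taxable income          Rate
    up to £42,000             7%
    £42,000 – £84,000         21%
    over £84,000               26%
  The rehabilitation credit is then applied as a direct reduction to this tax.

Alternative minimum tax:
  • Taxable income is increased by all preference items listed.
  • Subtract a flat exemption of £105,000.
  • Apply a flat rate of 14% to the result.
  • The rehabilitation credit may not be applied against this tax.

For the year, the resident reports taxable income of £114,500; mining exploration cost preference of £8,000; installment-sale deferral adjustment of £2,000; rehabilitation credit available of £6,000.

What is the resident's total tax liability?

£13,690

Regular income tax:
  £42,000 × 7% = £2,940
  £42,000 × 21% = £8,820
  £30,500 × 26% = £7,930
  → £19,690
  Less rehabilitation credit £6,000 → £13,690

Alternative minimum tax:
  Adjusted income: £114,500 + £8,000 + £2,000 = £124,500
  Less exemption £105,000 → base £19,500
  £19,500 × 14% = £2,730

£13,690 > £2,730, so the regular income tax governs.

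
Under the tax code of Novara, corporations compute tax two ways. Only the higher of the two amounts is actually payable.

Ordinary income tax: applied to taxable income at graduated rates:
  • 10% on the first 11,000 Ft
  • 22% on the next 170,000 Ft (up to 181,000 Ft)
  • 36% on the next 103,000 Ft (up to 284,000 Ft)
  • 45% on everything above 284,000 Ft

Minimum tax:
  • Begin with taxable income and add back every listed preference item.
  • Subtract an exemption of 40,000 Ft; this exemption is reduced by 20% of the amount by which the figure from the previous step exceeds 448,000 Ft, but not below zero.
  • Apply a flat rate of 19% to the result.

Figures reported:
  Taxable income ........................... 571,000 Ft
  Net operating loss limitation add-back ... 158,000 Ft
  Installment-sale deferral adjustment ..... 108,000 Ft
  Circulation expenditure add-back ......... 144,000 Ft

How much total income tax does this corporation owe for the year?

204,730 Ft

Minimum tax:
  Adjusted income: 571,000 Ft + 158,000 Ft + 108,000 Ft + 144,000 Ft = 981,000 Ft
  Exemption: 20% × (981,000 Ft − 448,000 Ft) = 106,600 Ft ≥ 40,000 Ft, so the exemption is fully phased out
  Base: 981,000 Ft − 0 Ft = 981,000 Ft
  981,000 Ft × 19% = 186,390 Ft

Ordinary income tax:
  11,000 Ft × 10% = 1,100 Ft
  170,000 Ft × 22% = 37,400 Ft
  103,000 Ft × 36% = 37,080 Ft
  287,000 Ft × 45% = 129,150 Ft
  → 204,730 Ft

204,730 Ft > 186,390 Ft, so the ordinary income tax governs.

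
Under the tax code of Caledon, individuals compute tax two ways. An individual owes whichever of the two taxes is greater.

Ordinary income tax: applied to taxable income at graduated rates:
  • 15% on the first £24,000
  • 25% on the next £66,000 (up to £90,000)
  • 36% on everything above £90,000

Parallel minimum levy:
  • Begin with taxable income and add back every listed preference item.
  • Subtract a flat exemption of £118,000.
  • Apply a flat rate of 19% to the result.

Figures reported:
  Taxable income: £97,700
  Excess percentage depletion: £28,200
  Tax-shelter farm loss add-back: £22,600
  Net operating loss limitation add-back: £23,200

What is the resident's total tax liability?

Parallel minimum levy:
  Adjusted income: £97,700 + £28,200 + £22,600 + £23,200 = £171,700
  Less exemption £118,000 → base £53,700
  £53,700 × 19% = £10,203

Ordinary income tax:
  £24,000 × 15% = £3,600
  £66,000 × 25% = £16,500
  £7,700 × 36% = £2,772
  → £22,872

£22,872 > £10,203, so the ordinary income tax governs.

£22,872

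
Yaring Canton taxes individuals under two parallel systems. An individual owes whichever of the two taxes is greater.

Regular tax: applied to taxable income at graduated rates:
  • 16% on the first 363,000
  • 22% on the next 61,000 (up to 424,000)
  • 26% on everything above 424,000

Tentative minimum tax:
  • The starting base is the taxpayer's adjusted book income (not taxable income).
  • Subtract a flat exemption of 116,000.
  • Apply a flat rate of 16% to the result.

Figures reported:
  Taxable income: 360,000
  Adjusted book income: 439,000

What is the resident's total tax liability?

Tentative minimum tax:
  Base (adjusted book income): 439,000
  Less exemption 116,000 → base 323,000
  323,000 × 16% = 51,680

Regular tax:
  360,000 × 16% = 57,600

57,600 > 51,680, so the regular tax governs.

57,600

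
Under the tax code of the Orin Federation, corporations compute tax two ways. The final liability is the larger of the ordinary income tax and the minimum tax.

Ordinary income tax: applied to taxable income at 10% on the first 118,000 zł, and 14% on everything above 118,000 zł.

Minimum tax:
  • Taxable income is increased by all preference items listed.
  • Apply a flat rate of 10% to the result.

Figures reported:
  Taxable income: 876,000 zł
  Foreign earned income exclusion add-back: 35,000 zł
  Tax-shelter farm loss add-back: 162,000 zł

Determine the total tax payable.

117,920 zł

Ordinary income tax:
  118,000 zł × 10% = 11,800 zł
  758,000 zł × 14% = 106,120 zł
  → 117,920 zł

Minimum tax:
  Adjusted income: 876,000 zł + 35,000 zł + 162,000 zł = 1,073,000 zł
  1,073,000 zł × 10% = 107,300 zł

117,920 zł > 107,300 zł, so the ordinary income tax governs.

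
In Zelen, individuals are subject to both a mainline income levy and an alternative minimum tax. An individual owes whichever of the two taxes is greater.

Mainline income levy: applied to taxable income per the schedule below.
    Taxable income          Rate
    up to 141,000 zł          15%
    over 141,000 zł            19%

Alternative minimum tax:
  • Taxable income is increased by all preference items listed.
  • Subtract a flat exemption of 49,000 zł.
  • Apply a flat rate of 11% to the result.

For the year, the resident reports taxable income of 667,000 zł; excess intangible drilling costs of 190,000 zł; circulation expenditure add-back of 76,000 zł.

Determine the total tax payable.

Mainline income levy:
  141,000 zł × 15% = 21,150 zł
  526,000 zł × 19% = 99,940 zł
  → 121,090 zł

Alternative minimum tax:
  Adjusted income: 667,000 zł + 190,000 zł + 76,000 zł = 933,000 zł
  Less exemption 49,000 zł → base 884,000 zł
  884,000 zł × 11% = 97,240 zł

121,090 zł > 97,240 zł, so the mainline income levy governs.

121,090 zł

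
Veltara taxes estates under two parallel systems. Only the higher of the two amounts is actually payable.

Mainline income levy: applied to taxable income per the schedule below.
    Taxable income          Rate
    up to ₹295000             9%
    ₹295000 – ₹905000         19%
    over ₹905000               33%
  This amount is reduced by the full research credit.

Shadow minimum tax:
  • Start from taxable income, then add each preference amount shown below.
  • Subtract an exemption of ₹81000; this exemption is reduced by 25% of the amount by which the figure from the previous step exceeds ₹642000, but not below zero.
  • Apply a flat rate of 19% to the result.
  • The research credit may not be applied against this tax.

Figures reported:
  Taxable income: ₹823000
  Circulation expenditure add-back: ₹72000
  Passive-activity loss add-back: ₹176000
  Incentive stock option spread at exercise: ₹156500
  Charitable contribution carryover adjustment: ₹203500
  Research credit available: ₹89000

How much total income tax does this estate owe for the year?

₹271890

Mainline income levy:
  ₹295000 × 9% = ₹26550
  ₹528000 × 19% = ₹100320
  → ₹126870
  Less research credit ₹89000 → ₹37870

Shadow minimum tax:
  Adjusted income: ₹823000 + ₹72000 + ₹176000 + ₹156500 + ₹203500 = ₹1431000
  Exemption: 25% × (₹1431000 − ₹642000) = ₹197250 ≥ ₹81000, so the exemption is fully phased out
  Base: ₹1431000 − ₹0 = ₹1431000
  ₹1431000 × 19% = ₹271890

₹271890 > ₹37870, so the shadow minimum tax is the binding amount.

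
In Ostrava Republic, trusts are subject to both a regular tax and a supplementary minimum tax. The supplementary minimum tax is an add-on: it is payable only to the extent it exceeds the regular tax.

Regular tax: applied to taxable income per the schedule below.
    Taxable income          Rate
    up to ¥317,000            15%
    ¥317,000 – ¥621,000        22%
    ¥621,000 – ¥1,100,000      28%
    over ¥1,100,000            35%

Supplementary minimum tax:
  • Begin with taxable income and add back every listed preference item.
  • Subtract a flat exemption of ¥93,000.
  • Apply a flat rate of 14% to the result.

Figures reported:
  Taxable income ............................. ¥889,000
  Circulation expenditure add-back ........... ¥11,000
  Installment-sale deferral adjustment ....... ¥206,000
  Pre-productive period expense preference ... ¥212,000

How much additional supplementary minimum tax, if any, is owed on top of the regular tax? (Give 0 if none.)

¥0

Supplementary minimum tax:
  Adjusted income: ¥889,000 + ¥11,000 + ¥206,000 + ¥212,000 = ¥1,318,000
  Less exemption ¥93,000 → base ¥1,225,000
  ¥1,225,000 × 14% = ¥171,500

Regular tax:
  ¥317,000 × 15% = ¥47,550
  ¥304,000 × 22% = ¥66,880
  ¥268,000 × 28% = ¥75,040
  → ¥189,470

¥171,500 ≤ ¥189,470, so no add-on is due.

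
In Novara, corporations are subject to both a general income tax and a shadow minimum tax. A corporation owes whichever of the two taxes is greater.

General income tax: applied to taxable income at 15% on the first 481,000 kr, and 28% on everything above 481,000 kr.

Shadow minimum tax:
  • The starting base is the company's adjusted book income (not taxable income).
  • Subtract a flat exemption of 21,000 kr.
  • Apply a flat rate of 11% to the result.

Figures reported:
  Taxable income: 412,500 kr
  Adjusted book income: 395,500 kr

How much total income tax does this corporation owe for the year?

General income tax:
  412,500 kr × 15% = 61,875 kr

Shadow minimum tax:
  Base (adjusted book income): 395,500 kr
  Less exemption 21,000 kr → base 374,500 kr
  374,500 kr × 11% = 41,195 kr

61,875 kr > 41,195 kr, so the general income tax governs.

61,875 kr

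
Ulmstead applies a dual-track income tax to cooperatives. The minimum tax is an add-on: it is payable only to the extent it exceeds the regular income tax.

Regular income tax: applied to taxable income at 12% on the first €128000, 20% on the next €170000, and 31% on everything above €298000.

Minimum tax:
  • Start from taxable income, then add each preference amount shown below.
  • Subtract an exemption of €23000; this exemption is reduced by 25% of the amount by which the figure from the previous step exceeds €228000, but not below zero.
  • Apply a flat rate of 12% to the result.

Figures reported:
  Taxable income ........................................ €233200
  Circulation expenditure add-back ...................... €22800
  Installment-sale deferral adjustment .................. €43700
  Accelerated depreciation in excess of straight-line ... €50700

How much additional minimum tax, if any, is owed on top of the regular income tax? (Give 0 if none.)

Regular income tax:
  €128000 × 12% = €15360
  €105200 × 20% = €21040
  → €36400

Minimum tax:
  Adjusted income: €233200 + €22800 + €43700 + €50700 = €350400
  Exemption: 25% × (€350400 − €228000) = €30600 ≥ €23000, so the exemption is fully phased out
  Base: €350400 − €0 = €350400
  €350400 × 12% = €42048

Excess of minimum tax over regular income tax: €42048 − €36400 = €5648.

€5648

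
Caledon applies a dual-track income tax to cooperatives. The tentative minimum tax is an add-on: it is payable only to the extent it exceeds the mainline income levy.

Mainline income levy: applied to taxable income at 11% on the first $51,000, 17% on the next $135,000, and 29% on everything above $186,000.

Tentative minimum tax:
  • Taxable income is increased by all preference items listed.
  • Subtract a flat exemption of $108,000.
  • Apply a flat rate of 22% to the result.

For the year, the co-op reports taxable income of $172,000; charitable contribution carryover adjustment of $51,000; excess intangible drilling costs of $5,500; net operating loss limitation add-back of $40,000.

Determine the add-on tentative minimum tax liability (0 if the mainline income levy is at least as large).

Tentative minimum tax:
  Adjusted income: $172,000 + $51,000 + $5,500 + $40,000 = $268,500
  Less exemption $108,000 → base $160,500
  $160,500 × 22% = $35,310

Mainline income levy:
  $51,000 × 11% = $5,610
  $121,000 × 17% = $20,570
  → $26,180

Excess of tentative minimum tax over mainline income levy: $35,310 − $26,180 = $9,130.

$9,130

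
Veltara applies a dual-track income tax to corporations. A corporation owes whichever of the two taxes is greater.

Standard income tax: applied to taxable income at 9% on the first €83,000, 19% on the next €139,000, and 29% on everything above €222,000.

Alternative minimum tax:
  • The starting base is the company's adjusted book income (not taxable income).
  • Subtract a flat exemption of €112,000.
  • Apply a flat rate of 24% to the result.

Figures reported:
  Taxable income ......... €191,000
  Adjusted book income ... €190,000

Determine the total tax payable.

€27,990

Standard income tax:
  €83,000 × 9% = €7,470
  €108,000 × 19% = €20,520
  → €27,990

Alternative minimum tax:
  Base (adjusted book income): €190,000
  Less exemption €112,000 → base €78,000
  €78,000 × 24% = €18,720

€27,990 > €18,720, so the standard income tax governs.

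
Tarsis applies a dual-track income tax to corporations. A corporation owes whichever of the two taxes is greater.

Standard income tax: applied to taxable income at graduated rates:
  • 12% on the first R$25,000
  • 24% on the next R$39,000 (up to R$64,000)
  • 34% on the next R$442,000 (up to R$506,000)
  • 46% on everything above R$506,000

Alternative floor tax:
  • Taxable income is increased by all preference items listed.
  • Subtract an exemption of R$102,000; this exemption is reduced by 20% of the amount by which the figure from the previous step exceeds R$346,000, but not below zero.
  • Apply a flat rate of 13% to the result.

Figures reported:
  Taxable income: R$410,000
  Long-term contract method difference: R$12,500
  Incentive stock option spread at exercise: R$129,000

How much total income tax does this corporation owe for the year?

R$130,000

Standard income tax:
  R$25,000 × 12% = R$3,000
  R$39,000 × 24% = R$9,360
  R$346,000 × 34% = R$117,640
  → R$130,000

Alternative floor tax:
  Adjusted income: R$410,000 + R$12,500 + R$129,000 = R$551,500
  Exemption: R$102,000 − 20% × (R$551,500 − R$346,000) = R$102,000 − R$41,100 = R$60,900
  Base: R$551,500 − R$60,900 = R$490,600
  R$490,600 × 13% = R$63,778

R$130,000 > R$63,778, so the standard income tax governs.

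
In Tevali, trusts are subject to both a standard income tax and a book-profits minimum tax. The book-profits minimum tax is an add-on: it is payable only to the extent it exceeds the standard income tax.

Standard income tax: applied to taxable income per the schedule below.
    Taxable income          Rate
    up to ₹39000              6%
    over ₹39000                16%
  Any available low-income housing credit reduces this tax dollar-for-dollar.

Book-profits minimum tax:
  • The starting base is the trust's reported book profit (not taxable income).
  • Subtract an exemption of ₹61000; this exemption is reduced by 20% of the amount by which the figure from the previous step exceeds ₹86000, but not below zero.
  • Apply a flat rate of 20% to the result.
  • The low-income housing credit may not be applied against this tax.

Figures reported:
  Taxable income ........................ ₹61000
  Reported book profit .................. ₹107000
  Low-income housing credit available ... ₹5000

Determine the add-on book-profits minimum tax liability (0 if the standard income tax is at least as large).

₹9180

Standard income tax:
  ₹39000 × 6% = ₹2340
  ₹22000 × 16% = ₹3520
  → ₹5860
  Less low-income housing credit ₹5000 → ₹860

Book-profits minimum tax:
  Base (reported book profit): ₹107000
  Exemption: ₹61000 − 20% × (₹107000 − ₹86000) = ₹61000 − ₹4200 = ₹56800
  Base: ₹107000 − ₹56800 = ₹50200
  ₹50200 × 20% = ₹10040

Excess of book-profits minimum tax over standard income tax: ₹10040 − ₹860 = ₹9180.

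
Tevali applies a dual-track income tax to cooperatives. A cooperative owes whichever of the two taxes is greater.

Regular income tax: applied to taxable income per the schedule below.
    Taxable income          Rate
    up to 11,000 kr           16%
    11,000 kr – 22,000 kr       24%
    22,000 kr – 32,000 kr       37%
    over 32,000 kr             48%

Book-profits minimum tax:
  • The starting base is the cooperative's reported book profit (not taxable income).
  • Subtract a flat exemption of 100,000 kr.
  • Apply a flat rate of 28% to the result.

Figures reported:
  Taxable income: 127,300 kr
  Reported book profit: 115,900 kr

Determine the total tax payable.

53,844 kr

Regular income tax:
  11,000 kr × 16% = 1,760 kr
  11,000 kr × 24% = 2,640 kr
  10,000 kr × 37% = 3,700 kr
  95,300 kr × 48% = 45,744 kr
  → 53,844 kr

Book-profits minimum tax:
  Base (reported book profit): 115,900 kr
  Less exemption 100,000 kr → base 15,900 kr
  15,900 kr × 28% = 4,452 kr

53,844 kr > 4,452 kr, so the regular income tax governs.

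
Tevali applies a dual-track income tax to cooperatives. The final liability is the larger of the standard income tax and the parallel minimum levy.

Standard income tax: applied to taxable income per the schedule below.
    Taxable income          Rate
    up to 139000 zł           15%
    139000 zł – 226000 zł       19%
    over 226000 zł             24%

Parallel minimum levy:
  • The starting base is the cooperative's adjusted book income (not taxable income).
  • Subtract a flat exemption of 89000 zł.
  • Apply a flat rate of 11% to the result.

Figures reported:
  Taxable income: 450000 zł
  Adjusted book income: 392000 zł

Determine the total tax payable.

91140 zł

Parallel minimum levy:
  Base (adjusted book income): 392000 zł
  Less exemption 89000 zł → base 303000 zł
  303000 zł × 11% = 33330 zł

Standard income tax:
  139000 zł × 15% = 20850 zł
  87000 zł × 19% = 16530 zł
  224000 zł × 24% = 53760 zł
  → 91140 zł

91140 zł > 33330 zł, so the standard income tax governs.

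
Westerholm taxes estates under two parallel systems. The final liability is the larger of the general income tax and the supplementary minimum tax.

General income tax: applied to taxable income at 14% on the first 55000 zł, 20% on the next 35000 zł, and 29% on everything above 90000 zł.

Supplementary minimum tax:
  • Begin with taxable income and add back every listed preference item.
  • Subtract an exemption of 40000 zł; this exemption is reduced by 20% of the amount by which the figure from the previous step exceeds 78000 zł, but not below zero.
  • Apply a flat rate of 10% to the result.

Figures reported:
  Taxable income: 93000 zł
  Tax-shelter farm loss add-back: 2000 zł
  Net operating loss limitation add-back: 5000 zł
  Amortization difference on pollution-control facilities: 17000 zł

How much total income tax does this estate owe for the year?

15570 zł

Supplementary minimum tax:
  Adjusted income: 93000 zł + 2000 zł + 5000 zł + 17000 zł = 117000 zł
  Exemption: 40000 zł − 20% × (117000 zł − 78000 zł) = 40000 zł − 7800 zł = 32200 zł
  Base: 117000 zł − 32200 zł = 84800 zł
  84800 zł × 10% = 8480 zł

General income tax:
  55000 zł × 14% = 7700 zł
  35000 zł × 20% = 7000 zł
  3000 zł × 29% = 870 zł
  → 15570 zł

15570 zł > 8480 zł, so the general income tax governs.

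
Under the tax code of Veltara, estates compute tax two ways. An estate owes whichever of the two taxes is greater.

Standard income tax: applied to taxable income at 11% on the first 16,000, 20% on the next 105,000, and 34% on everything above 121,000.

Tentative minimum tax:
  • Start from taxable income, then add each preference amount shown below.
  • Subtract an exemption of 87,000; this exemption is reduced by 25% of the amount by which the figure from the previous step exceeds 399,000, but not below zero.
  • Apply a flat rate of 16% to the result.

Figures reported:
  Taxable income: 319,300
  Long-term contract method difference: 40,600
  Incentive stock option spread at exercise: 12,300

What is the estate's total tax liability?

90,182

Tentative minimum tax:
  Adjusted income: 319,300 + 40,600 + 12,300 = 372,200
  Exemption: 372,200 ≤ 399,000, so full 87,000 applies
  Base: 372,200 − 87,000 = 285,200
  285,200 × 16% = 45,632

Standard income tax:
  16,000 × 11% = 1,760
  105,000 × 20% = 21,000
  198,300 × 34% = 67,422
  → 90,182

90,182 > 45,632, so the standard income tax governs.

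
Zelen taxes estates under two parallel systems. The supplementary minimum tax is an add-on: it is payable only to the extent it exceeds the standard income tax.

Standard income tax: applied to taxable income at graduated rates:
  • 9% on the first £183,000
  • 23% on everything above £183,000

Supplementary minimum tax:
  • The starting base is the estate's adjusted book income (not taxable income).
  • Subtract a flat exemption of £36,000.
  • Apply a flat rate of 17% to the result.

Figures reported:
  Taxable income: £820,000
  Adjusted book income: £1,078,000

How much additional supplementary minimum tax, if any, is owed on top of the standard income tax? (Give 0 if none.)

£14,160

Supplementary minimum tax:
  Base (adjusted book income): £1,078,000
  Less exemption £36,000 → base £1,042,000
  £1,042,000 × 17% = £177,140

Standard income tax:
  £183,000 × 9% = £16,470
  £637,000 × 23% = £146,510
  → £162,980

Excess of supplementary minimum tax over standard income tax: £177,140 − £162,980 = £14,160.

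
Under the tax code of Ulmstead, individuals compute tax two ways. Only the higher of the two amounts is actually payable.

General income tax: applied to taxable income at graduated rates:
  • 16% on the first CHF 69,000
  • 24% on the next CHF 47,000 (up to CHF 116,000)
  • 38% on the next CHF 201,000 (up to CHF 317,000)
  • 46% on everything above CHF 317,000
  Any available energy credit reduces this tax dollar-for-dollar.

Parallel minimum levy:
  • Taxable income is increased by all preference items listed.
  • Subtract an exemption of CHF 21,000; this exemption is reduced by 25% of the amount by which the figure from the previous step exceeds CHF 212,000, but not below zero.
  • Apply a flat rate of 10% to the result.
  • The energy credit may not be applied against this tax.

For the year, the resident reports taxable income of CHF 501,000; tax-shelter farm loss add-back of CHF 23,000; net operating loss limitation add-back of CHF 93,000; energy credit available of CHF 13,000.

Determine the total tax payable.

General income tax:
  CHF 69,000 × 16% = CHF 11,040
  CHF 47,000 × 24% = CHF 11,280
  CHF 201,000 × 38% = CHF 76,380
  CHF 184,000 × 46% = CHF 84,640
  → CHF 183,340
  Less energy credit CHF 13,000 → CHF 170,340

Parallel minimum levy:
  Adjusted income: CHF 501,000 + CHF 23,000 + CHF 93,000 = CHF 617,000
  Exemption: 25% × (CHF 617,000 − CHF 212,000) = CHF 101,250 ≥ CHF 21,000, so the exemption is fully phased out
  Base: CHF 617,000 − CHF 0 = CHF 617,000
  CHF 617,000 × 10% = CHF 61,700

CHF 170,340 > CHF 61,700, so the general income tax governs.

CHF 170,340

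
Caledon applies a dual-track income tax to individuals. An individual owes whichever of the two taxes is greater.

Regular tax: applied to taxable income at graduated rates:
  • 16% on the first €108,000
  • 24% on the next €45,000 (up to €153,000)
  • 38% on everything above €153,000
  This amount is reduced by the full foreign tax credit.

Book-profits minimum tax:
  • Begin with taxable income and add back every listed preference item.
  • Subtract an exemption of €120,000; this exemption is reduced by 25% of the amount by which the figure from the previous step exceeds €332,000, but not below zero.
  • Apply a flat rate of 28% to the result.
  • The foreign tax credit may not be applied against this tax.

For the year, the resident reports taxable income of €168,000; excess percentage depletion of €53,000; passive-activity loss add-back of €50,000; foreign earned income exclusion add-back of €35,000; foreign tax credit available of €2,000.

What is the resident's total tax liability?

Book-profits minimum tax:
  Adjusted income: €168,000 + €53,000 + €50,000 + €35,000 = €306,000
  Exemption: €306,000 ≤ €332,000, so full €120,000 applies
  Base: €306,000 − €120,000 = €186,000
  €186,000 × 28% = €52,080

Regular tax:
  €108,000 × 16% = €17,280
  €45,000 × 24% = €10,800
  €15,000 × 38% = €5,700
  → €33,780
  Less foreign tax credit €2,000 → €31,780

€52,080 > €31,780, so the book-profits minimum tax is the binding amount.

€52,080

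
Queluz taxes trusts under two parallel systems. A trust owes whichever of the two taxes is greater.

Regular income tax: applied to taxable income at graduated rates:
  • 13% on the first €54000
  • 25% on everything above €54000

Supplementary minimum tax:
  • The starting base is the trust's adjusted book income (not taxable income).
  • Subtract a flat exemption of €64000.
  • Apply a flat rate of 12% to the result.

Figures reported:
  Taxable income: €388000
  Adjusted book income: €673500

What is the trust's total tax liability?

€90520

Regular income tax:
  €54000 × 13% = €7020
  €334000 × 25% = €83500
  → €90520

Supplementary minimum tax:
  Base (adjusted book income): €673500
  Less exemption €64000 → base €609500
  €609500 × 12% = €73140

€90520 > €73140, so the regular income tax governs.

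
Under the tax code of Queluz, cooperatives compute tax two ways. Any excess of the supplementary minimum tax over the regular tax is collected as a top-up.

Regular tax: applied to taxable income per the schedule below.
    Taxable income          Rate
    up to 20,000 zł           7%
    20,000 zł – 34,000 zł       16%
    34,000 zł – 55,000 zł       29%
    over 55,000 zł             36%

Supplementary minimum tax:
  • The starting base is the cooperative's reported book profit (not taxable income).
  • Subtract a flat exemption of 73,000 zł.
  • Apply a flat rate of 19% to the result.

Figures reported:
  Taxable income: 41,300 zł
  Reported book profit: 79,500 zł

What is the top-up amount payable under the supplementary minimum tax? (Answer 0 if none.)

Supplementary minimum tax:
  Base (reported book profit): 79,500 zł
  Less exemption 73,000 zł → base 6,500 zł
  6,500 zł × 19% = 1,235 zł

Regular tax:
  20,000 zł × 7% = 1,400 zł
  14,000 zł × 16% = 2,240 zł
  7,300 zł × 29% = 2,117 zł
  → 5,757 zł

1,235 zł ≤ 5,757 zł, so no add-on is due.

0 zł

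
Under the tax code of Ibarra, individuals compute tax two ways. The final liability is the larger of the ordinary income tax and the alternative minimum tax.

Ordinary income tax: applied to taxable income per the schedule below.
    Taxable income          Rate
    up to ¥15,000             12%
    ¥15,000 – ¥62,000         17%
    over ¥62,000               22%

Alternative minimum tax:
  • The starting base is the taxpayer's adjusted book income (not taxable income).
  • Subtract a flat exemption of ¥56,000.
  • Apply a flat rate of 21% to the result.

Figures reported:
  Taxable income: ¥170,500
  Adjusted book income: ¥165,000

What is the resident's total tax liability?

Alternative minimum tax:
  Base (adjusted book income): ¥165,000
  Less exemption ¥56,000 → base ¥109,000
  ¥109,000 × 21% = ¥22,890

Ordinary income tax:
  ¥15,000 × 12% = ¥1,800
  ¥47,000 × 17% = ¥7,990
  ¥108,500 × 22% = ¥23,870
  → ¥33,660

¥33,660 > ¥22,890, so the ordinary income tax governs.

¥33,660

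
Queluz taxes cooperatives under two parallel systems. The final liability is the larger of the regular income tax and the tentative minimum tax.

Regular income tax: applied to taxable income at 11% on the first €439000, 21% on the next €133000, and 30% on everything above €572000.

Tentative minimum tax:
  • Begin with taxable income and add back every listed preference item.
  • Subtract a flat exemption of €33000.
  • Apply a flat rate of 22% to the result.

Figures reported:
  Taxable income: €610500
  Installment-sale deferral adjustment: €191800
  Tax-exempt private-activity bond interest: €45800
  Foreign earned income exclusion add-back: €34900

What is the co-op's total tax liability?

€187000

Tentative minimum tax:
  Adjusted income: €610500 + €191800 + €45800 + €34900 = €883000
  Less exemption €33000 → base €850000
  €850000 × 22% = €187000

Regular income tax:
  €439000 × 11% = €48290
  €133000 × 21% = €27930
  €38500 × 30% = €11550
  → €87770

€187000 > €87770, so the tentative minimum tax is the binding amount.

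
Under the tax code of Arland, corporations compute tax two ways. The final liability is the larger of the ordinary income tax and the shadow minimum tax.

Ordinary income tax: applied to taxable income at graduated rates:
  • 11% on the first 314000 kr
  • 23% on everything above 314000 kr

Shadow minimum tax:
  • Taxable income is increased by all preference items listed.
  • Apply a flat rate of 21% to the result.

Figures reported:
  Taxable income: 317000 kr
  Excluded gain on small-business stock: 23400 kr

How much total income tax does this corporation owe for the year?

Shadow minimum tax:
  Adjusted income: 317000 kr + 23400 kr = 340400 kr
  340400 kr × 21% = 71484 kr

Ordinary income tax:
  314000 kr × 11% = 34540 kr
  3000 kr × 23% = 690 kr
  → 35230 kr

71484 kr > 35230 kr, so the shadow minimum tax is the binding amount.

71484 kr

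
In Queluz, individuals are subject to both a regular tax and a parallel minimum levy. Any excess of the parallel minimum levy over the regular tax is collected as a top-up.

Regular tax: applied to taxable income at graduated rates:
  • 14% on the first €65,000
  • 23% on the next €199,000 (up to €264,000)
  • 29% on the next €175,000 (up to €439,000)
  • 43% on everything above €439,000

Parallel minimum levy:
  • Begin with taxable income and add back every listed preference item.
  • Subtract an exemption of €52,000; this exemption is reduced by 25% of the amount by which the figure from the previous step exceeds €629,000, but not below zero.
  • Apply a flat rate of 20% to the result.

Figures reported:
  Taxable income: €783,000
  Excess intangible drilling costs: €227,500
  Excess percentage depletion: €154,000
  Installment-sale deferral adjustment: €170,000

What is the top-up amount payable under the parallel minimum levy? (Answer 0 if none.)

€13,360

Regular tax:
  €65,000 × 14% = €9,100
  €199,000 × 23% = €45,770
  €175,000 × 29% = €50,750
  €344,000 × 43% = €147,920
  → €253,540

Parallel minimum levy:
  Adjusted income: €783,000 + €227,500 + €154,000 + €170,000 = €1,334,500
  Exemption: 25% × (€1,334,500 − €629,000) = €176,375 ≥ €52,000, so the exemption is fully phased out
  Base: €1,334,500 − €0 = €1,334,500
  €1,334,500 × 20% = €266,900

Excess of parallel minimum levy over regular tax: €266,900 − €253,540 = €13,360.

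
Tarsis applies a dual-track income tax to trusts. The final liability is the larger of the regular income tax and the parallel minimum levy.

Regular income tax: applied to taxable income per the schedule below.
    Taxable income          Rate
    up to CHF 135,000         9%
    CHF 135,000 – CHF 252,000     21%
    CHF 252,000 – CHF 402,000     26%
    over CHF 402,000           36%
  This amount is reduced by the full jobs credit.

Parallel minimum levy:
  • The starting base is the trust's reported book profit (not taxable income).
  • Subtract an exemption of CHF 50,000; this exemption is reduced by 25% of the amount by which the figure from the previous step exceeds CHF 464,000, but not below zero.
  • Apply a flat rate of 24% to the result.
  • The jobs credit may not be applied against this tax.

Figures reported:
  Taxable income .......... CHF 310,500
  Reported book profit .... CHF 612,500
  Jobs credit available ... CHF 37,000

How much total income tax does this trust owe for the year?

Parallel minimum levy:
  Base (reported book profit): CHF 612,500
  Exemption: CHF 50,000 − 25% × (CHF 612,500 − CHF 464,000) = CHF 50,000 − CHF 37,125 = CHF 12,875
  Base: CHF 612,500 − CHF 12,875 = CHF 599,625
  CHF 599,625 × 24% = CHF 143,910

Regular income tax:
  CHF 135,000 × 9% = CHF 12,150
  CHF 117,000 × 21% = CHF 24,570
  CHF 58,500 × 26% = CHF 15,210
  → CHF 51,930
  Less jobs credit CHF 37,000 → CHF 14,930

CHF 143,910 > CHF 14,930, so the parallel minimum levy is the binding amount.

CHF 143,910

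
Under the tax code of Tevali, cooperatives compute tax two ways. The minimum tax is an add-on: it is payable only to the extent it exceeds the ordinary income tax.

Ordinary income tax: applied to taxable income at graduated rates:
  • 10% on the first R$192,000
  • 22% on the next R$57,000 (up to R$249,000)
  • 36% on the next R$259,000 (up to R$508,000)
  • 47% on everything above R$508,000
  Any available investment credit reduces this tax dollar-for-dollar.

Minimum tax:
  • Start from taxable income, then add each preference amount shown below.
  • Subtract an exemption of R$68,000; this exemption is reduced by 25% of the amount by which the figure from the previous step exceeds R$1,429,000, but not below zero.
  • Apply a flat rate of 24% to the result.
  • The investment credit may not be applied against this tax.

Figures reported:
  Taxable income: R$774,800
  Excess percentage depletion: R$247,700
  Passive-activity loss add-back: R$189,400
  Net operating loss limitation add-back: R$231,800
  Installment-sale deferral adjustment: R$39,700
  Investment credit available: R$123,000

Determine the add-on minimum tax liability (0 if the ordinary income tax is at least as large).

R$215,584

Ordinary income tax:
  R$192,000 × 10% = R$19,200
  R$57,000 × 22% = R$12,540
  R$259,000 × 36% = R$93,240
  R$266,800 × 47% = R$125,396
  → R$250,376
  Less investment credit R$123,000 → R$127,376

Minimum tax:
  Adjusted income: R$774,800 + R$247,700 + R$189,400 + R$231,800 + R$39,700 = R$1,483,400
  Exemption: R$68,000 − 25% × (R$1,483,400 − R$1,429,000) = R$68,000 − R$13,600 = R$54,400
  Base: R$1,483,400 − R$54,400 = R$1,429,000
  R$1,429,000 × 24% = R$342,960

Excess of minimum tax over ordinary income tax: R$342,960 − R$127,376 = R$215,584.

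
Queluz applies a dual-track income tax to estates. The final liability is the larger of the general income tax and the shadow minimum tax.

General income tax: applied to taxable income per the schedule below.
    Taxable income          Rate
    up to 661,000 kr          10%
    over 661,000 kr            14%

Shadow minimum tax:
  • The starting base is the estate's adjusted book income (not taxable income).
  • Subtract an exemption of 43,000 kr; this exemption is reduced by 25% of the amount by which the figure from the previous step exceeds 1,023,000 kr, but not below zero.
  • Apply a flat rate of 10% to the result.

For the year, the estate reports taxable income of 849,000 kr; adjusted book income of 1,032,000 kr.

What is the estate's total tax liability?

99,125 kr

General income tax:
  661,000 kr × 10% = 66,100 kr
  188,000 kr × 14% = 26,320 kr
  → 92,420 kr

Shadow minimum tax:
  Base (adjusted book income): 1,032,000 kr
  Exemption: 43,000 kr − 25% × (1,032,000 kr − 1,023,000 kr) = 43,000 kr − 2,250 kr = 40,750 kr
  Base: 1,032,000 kr − 40,750 kr = 991,250 kr
  991,250 kr × 10% = 99,125 kr

99,125 kr > 92,420 kr, so the shadow minimum tax is the binding amount.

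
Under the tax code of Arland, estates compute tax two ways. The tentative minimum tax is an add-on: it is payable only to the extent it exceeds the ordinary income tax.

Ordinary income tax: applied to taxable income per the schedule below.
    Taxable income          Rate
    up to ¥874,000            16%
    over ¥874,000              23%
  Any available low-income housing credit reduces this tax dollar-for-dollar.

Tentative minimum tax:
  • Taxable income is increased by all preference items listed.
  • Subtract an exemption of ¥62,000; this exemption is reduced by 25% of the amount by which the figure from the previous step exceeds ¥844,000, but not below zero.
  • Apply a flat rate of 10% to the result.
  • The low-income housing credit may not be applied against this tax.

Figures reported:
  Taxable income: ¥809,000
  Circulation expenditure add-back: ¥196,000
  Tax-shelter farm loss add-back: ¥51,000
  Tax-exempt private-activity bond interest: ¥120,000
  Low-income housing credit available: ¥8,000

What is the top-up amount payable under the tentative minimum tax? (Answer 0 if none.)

Tentative minimum tax:
  Adjusted income: ¥809,000 + ¥196,000 + ¥51,000 + ¥120,000 = ¥1,176,000
  Exemption: 25% × (¥1,176,000 − ¥844,000) = ¥83,000 ≥ ¥62,000, so the exemption is fully phased out
  Base: ¥1,176,000 − ¥0 = ¥1,176,000
  ¥1,176,000 × 10% = ¥117,600

Ordinary income tax:
  ¥809,000 × 16% = ¥129,440
  Less low-income housing credit ¥8,000 → ¥121,440

¥117,600 ≤ ¥121,440, so no add-on is due.

¥0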